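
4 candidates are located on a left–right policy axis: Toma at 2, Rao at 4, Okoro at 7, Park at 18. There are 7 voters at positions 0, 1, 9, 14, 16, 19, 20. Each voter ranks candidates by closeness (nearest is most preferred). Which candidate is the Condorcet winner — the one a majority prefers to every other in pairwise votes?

Park

With single-peaked preferences on a line, the Condorcet winner is the candidate closest to the median voter.
The median voter (position 14) is closest to Park at 18.
Check: Park vs Rao — voters closer to Park: 4 of 7.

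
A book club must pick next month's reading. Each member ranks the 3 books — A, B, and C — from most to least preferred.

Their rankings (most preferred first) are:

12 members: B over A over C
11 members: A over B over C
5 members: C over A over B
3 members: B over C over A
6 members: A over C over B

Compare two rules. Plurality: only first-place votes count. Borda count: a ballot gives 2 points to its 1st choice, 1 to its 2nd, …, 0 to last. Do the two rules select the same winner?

Yes

Plurality first-place counts: A 17, B 15, C 5 → A.
Borda totals: A 51, B 41, C 19 → A.
The two rules agree on A.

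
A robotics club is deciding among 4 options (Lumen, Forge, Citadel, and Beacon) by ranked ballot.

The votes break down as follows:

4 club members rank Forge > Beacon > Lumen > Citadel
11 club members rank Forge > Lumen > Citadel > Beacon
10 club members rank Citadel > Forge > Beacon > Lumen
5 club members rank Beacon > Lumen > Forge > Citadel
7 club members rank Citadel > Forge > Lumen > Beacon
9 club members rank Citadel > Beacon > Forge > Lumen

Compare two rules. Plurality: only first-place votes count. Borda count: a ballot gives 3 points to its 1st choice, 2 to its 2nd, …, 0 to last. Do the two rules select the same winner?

Plurality first-place counts: Lumen 0, Forge 15, Citadel 26, Beacon 5 → Citadel.
Borda totals: Lumen 43, Forge 93, Citadel 89, Beacon 51 → Forge.
The two rules disagree: plurality picks Citadel, Borda picks Forge.

No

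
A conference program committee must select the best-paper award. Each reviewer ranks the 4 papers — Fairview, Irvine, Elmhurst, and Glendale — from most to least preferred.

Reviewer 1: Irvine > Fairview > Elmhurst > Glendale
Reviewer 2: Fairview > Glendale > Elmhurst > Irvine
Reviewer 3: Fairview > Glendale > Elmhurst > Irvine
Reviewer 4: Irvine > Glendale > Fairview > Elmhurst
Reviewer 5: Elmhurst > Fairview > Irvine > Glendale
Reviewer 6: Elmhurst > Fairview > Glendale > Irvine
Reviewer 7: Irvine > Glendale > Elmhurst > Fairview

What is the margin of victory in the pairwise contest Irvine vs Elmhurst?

1

Ballots ranking Irvine above Elmhurst: 3.
Ballots ranking Elmhurst above Irvine: 4.
Elmhurst wins 4–3, a margin of 1.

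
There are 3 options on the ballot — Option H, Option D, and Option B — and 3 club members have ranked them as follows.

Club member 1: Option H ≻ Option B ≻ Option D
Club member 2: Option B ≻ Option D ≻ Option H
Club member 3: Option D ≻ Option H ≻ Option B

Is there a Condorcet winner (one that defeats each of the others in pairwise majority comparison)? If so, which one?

There is no Condorcet winner

Head-to-head results (3 voters total):
Option H vs Option D: Option D wins 2–1.
Option H vs Option B: Option H wins 2–1.
Option D vs Option B: Option B wins 2–1.
No candidate beats all others: Option H beats Option B beats Option D beats Option H, a majority cycle.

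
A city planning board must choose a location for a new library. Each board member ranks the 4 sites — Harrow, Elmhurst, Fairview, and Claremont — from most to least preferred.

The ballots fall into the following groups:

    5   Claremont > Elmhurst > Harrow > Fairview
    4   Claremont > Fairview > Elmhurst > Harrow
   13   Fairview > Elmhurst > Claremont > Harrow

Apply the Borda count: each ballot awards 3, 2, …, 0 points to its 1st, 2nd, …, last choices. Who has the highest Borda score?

Borda scores:
  Harrow: 5·1 + 4·0 + 13·0 = 5
  Elmhurst: 5·2 + 4·1 + 13·2 = 40
  Fairview: 5·0 + 4·2 + 13·3 = 47
  Claremont: 5·3 + 4·3 + 13·1 = 40
Fairview has the highest total.

Fairview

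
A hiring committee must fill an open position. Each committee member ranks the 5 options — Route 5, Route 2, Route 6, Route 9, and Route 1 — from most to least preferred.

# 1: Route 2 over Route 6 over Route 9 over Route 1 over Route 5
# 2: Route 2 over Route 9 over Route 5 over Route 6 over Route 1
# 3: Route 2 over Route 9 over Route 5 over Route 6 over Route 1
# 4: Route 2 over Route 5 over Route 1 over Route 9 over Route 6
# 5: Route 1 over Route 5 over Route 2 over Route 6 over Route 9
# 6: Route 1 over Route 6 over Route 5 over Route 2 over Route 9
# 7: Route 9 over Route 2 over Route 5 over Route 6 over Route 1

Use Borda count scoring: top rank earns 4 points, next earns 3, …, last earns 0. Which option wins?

Route 2

Borda scores:
  Route 5: 0 + 2 + 2 + 3 + 3 + 2 + 2 = 14
  Route 2: 4 + 4 + 4 + 4 + 2 + 1 + 3 = 22
  Route 6: 3 + 1 + 1 + 0 + 1 + 3 + 1 = 10
  Route 9: 2 + 3 + 3 + 1 + 0 + 0 + 4 = 13
  Route 1: 1 + 0 + 0 + 2 + 4 + 4 + 0 = 11
Route 2 has the highest total.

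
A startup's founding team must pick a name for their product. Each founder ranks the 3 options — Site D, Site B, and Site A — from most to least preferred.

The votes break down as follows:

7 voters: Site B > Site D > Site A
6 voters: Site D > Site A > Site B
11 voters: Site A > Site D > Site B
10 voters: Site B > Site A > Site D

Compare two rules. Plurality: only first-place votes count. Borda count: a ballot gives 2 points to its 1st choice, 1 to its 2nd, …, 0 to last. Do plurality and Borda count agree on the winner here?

Plurality first-place counts: Site D 6, Site B 17, Site A 11 → Site B.
Borda totals: Site D 30, Site B 34, Site A 38 → Site A.
The two rules disagree: plurality picks Site B, Borda picks Site A.

No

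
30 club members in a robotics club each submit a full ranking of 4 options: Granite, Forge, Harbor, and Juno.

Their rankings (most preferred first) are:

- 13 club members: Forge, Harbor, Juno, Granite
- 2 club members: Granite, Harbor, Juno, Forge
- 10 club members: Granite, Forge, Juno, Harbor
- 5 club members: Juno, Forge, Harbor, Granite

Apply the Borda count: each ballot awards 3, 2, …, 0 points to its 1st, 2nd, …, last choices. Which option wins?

Forge

Borda scores:
  Granite: 13·0 + 2·3 + 10·3 + 5·0 = 36
  Forge: 13·3 + 2·0 + 10·2 + 5·2 = 69
  Harbor: 13·2 + 2·2 + 10·0 + 5·1 = 35
  Juno: 13·1 + 2·1 + 10·1 + 5·3 = 40
Forge has the highest total.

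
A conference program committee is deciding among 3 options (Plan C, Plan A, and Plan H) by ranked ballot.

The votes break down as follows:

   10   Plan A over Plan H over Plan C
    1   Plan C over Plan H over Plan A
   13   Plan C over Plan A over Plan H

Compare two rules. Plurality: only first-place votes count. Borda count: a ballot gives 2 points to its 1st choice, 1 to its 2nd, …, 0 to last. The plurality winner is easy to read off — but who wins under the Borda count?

Plurality first-place counts: Plan C 14, Plan A 10, Plan H 0 → Plan C.
Borda totals: Plan C 28, Plan A 33, Plan H 11 → Plan A.

Plan A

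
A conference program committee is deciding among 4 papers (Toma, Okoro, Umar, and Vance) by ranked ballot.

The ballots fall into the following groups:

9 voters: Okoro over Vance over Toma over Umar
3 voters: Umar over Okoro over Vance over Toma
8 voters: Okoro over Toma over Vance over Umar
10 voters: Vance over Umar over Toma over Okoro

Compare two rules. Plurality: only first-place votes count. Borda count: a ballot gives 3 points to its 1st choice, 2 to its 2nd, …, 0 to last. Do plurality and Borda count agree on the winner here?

Plurality first-place counts: Toma 0, Okoro 17, Umar 3, Vance 10 → Okoro.
Borda totals: Toma 35, Okoro 57, Umar 29, Vance 59 → Vance.
The two rules disagree: plurality picks Okoro, Borda picks Vance.

No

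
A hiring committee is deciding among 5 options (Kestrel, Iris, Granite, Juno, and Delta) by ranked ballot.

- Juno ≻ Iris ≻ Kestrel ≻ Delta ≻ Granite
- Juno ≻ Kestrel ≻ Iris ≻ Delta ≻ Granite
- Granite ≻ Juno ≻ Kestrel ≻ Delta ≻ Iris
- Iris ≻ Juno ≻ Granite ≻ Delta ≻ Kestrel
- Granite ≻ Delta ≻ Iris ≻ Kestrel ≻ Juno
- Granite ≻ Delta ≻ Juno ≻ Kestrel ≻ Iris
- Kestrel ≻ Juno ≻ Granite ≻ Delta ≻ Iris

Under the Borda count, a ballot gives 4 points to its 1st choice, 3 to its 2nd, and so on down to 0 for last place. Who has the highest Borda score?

Juno

Borda scores:
  Kestrel: 2 + 3 + 2 + 0 + 1 + 1 + 4 = 13
  Iris: 3 + 2 + 0 + 4 + 2 + 0 + 0 = 11
  Granite: 0 + 0 + 4 + 2 + 4 + 4 + 2 = 16
  Juno: 4 + 4 + 3 + 3 + 0 + 2 + 3 = 19
  Delta: 1 + 1 + 1 + 1 + 3 + 3 + 1 = 11
Juno has the highest total.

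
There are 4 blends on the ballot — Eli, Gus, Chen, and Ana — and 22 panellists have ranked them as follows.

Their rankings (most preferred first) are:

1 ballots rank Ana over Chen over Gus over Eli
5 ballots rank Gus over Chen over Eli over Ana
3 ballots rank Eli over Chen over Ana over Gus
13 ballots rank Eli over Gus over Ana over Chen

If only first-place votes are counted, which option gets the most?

Eli

First-place vote totals:
  Eli: 16
  Gus: 5
  Chen: 0
  Ana: 1
Eli has the most first-place votes.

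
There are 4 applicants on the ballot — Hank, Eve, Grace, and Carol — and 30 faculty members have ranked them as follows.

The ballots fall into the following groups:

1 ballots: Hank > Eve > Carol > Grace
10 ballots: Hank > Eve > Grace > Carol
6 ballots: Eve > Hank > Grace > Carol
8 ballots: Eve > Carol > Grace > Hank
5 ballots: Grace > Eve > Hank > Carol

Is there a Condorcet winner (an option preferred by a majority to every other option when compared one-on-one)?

Yes

Head-to-head results (30 voters total):
Hank vs Eve: Eve wins 19–11.
Hank vs Grace: Hank wins 17–13.
Hank vs Carol: Hank wins 22–8.
Eve vs Grace: Eve wins 25–5.
Eve vs Carol: Eve wins 30–0.
Grace vs Carol: Grace wins 21–9.
Eve beats each rival — Hank (19–11), Grace (25–5), Carol (30–0) — so Eve is the Condorcet winner.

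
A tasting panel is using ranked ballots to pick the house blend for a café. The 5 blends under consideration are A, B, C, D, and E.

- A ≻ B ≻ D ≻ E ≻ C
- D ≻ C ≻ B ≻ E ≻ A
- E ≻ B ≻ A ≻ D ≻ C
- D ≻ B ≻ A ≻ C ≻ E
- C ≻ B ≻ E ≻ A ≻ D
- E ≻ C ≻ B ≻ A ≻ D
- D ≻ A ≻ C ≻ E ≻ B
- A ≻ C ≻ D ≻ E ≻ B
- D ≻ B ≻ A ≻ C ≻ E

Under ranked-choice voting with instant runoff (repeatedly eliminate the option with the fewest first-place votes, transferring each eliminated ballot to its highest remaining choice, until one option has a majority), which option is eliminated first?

B

Round 1: D 4, A 2, E 2, C 1, B 0. B has the fewest and is eliminated.
Round 2: D 4, A 2, E 2, C 1. C has the fewest and is eliminated.
Round 3: D 4, E 3, A 2. A has the fewest and is eliminated.
Round 4: D 6, E 3. D has a majority.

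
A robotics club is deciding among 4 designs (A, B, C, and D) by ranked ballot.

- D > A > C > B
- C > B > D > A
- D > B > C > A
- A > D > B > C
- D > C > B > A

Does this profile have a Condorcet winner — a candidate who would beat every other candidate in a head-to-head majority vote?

Head-to-head results (5 voters total):
A vs B: B wins 3–2.
A vs C: C wins 3–2.
A vs D: D wins 4–1.
B vs C: C wins 3–2.
B vs D: D wins 4–1.
C vs D: D wins 4–1.
D beats each rival — A (4–1), B (4–1), C (4–1) — so D is the Condorcet winner.

Yes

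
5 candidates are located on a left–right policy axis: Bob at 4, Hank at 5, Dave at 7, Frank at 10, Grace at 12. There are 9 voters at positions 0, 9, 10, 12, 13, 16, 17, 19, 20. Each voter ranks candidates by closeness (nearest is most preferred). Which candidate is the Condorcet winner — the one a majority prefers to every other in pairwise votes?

With single-peaked preferences on a line, the Condorcet winner is the candidate closest to the median voter.
The median voter (position 13) is closest to Grace at 12.
Check: Grace vs Frank — voters closer to Grace: 6 of 9.

Grace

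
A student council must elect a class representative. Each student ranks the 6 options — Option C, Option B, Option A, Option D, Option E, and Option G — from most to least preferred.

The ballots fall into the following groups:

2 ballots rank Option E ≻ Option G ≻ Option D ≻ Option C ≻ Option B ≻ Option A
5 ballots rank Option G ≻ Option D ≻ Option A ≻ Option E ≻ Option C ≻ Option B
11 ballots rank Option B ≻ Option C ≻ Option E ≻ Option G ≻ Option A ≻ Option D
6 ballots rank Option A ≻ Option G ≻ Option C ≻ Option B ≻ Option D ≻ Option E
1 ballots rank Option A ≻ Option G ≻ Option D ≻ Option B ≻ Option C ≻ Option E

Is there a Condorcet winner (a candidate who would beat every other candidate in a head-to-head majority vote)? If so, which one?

Head-to-head results (25 voters total):
Option C vs Option B: Option C wins 13–12.
Option C vs Option A: Option C wins 13–12.
Option C vs Option D: Option C wins 17–8.
Option C vs Option E: Option C wins 18–7.
Option C vs Option G: Option G wins 14–11.
Option B vs Option A: Option B wins 13–12.
Option B vs Option D: Option B wins 17–8.
Option B vs Option E: Option B wins 18–7.
Option B vs Option G: Option G wins 14–11.
Option A vs Option D: Option A wins 18–7.
Option A vs Option E: Option E wins 13–12.
Option A vs Option G: Option G wins 18–7.
Option D vs Option E: Option E wins 13–12.
Option D vs Option G: Option G wins 25–0.
Option E vs Option G: Option E wins 13–12.
No candidate beats all others: Option C beats Option E beats Option G beats Option C, a majority cycle.

No Condorcet winner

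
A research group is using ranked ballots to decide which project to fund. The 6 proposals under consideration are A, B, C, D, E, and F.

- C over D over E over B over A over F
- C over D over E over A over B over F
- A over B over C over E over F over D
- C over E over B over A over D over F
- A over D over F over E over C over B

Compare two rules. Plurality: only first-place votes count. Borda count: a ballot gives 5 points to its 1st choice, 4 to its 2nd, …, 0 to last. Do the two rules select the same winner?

Yes

Plurality first-place counts: A 2, B 0, C 3, D 0, E 0, F 0 → C.
Borda totals: A 15, B 10, C 19, D 13, E 14, F 4 → C.
The two rules agree on C.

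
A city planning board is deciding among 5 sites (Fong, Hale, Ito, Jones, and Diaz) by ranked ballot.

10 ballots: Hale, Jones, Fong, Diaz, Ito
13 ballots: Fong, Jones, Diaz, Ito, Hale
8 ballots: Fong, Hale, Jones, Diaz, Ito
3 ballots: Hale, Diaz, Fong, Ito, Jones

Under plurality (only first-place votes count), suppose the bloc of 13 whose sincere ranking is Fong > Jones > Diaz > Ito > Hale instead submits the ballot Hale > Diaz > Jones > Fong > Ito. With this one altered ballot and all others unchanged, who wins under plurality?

First-place totals with the altered ballot: Fong 8, Hale 26, Ito 0, Jones 0, Diaz 0.
The switch changes the winner from Fong to Hale.

Hale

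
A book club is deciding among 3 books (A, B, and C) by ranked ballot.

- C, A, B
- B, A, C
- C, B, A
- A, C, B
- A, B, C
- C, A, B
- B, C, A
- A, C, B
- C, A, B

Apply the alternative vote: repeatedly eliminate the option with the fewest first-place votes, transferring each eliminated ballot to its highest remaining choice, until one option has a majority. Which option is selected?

Round 1: C 4, A 3, B 2. B has the fewest and is eliminated.
Round 2: C 5, A 4. C has a majority.

C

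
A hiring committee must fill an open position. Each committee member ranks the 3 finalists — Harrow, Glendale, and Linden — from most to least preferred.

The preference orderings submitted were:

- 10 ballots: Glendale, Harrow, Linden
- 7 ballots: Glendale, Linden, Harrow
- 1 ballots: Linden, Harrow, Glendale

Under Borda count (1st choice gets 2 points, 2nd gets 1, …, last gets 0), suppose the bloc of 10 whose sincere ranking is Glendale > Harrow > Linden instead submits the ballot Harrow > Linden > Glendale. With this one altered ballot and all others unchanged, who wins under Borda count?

Harrow

Borda totals with the altered ballot: Harrow 21, Glendale 14, Linden 19.
The switch changes the winner from Glendale to Harrow.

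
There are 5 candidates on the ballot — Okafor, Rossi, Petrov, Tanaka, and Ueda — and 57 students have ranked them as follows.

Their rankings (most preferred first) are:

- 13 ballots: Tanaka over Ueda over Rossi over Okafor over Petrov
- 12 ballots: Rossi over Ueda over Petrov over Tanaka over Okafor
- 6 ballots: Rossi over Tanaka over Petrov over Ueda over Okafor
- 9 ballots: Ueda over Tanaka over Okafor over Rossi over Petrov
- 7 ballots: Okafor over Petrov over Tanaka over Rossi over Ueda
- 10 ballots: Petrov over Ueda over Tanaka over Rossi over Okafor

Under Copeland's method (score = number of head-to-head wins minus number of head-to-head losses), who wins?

Pairwise results:
  Okafor vs Rossi: Rossi wins 41–16.
  Okafor vs Petrov: Okafor wins 29–28.
  Okafor vs Tanaka: Tanaka wins 50–7.
  Okafor vs Ueda: Ueda wins 50–7.
  Rossi vs Petrov: Rossi wins 40–17.
  Rossi vs Tanaka: Tanaka wins 39–18.
  Rossi vs Ueda: Ueda wins 32–25.
  Petrov vs Tanaka: Petrov wins 29–28.
  Petrov vs Ueda: Ueda wins 34–23.
  Tanaka vs Ueda: Ueda wins 31–26.
Copeland scores (wins − losses):
  Okafor: 1 − 3 = -2
  Rossi: 2 − 2 = 0
  Petrov: 1 − 3 = -2
  Tanaka: 2 − 2 = 0
  Ueda: 4 − 0 = 4
Ueda has the best Copeland score.

Ueda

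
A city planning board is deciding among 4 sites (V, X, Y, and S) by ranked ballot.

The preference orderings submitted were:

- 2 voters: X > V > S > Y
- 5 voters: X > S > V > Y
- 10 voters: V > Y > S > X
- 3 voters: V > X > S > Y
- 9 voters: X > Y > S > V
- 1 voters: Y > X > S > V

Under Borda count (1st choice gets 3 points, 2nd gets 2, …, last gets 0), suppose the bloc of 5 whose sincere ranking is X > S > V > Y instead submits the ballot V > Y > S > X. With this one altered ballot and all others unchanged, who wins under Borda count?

Borda totals with the altered ballot: V 58, X 41, Y 51, S 30.
The switch changes the winner from X to V.

V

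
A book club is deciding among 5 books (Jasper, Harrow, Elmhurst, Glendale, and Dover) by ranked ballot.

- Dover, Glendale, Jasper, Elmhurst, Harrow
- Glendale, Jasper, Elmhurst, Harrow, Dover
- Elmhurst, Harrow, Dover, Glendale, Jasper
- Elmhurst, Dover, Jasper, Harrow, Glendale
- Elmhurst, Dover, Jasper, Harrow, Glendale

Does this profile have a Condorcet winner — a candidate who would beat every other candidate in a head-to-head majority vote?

Yes

Head-to-head results (5 voters total):
Jasper vs Harrow: Jasper wins 4–1.
Jasper vs Elmhurst: Elmhurst wins 3–2.
Jasper vs Glendale: Glendale wins 3–2.
Jasper vs Dover: Dover wins 4–1.
Harrow vs Elmhurst: Elmhurst wins 5–0.
Harrow vs Glendale: Harrow wins 3–2.
Harrow vs Dover: Dover wins 3–2.
Elmhurst vs Glendale: Elmhurst wins 3–2.
Elmhurst vs Dover: Elmhurst wins 4–1.
Glendale vs Dover: Dover wins 4–1.
Elmhurst beats each rival — Jasper (3–2), Harrow (5–0), Glendale (3–2), Dover (4–1) — so Elmhurst is the Condorcet winner.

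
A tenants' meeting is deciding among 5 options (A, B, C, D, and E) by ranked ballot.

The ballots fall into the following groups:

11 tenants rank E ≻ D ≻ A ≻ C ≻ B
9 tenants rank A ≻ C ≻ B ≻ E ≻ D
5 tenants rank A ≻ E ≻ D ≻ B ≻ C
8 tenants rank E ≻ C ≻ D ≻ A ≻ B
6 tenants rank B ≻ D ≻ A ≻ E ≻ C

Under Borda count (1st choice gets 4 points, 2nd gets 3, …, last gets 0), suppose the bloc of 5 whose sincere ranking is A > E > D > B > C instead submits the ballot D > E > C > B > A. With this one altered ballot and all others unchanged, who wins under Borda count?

E

Borda totals with the altered ballot: A 78, B 47, C 72, D 87, E 106.
The winner is unchanged: still E.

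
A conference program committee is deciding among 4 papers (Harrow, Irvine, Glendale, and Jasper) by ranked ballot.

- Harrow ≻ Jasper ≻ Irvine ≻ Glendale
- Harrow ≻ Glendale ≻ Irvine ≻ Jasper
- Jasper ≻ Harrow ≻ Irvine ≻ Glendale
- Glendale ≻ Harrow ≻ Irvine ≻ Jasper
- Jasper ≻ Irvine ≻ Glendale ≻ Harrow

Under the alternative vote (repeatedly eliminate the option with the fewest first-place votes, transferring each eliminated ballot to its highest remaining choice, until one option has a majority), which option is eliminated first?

Round 1: Harrow 2, Jasper 2, Glendale 1, Irvine 0. Irvine has the fewest and is eliminated.
Round 2: Harrow 2, Jasper 2, Glendale 1. Glendale has the fewest and is eliminated.
Round 3: Harrow 3, Jasper 2. Harrow has a majority.

Irvine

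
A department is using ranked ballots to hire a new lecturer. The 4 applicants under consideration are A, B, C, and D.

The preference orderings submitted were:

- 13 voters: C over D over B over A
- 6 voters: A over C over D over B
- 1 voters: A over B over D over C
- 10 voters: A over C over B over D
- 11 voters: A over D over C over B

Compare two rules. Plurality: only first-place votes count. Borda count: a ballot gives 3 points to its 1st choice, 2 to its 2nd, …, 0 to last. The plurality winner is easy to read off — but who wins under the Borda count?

A

Plurality first-place counts: A 28, B 0, C 13, D 0 → A.
Borda totals: A 84, B 25, C 82, D 55 → A.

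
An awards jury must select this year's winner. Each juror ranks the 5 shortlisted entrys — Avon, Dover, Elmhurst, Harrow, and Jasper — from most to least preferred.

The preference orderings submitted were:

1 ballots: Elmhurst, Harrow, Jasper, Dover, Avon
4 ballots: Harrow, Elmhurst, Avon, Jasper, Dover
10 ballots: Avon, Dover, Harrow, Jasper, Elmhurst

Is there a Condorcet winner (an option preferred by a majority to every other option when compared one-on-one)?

Yes

Head-to-head results (15 voters total):
Avon vs Dover: Avon wins 14–1.
Avon vs Elmhurst: Avon wins 10–5.
Avon vs Harrow: Avon wins 10–5.
Avon vs Jasper: Avon wins 14–1.
Dover vs Elmhurst: Dover wins 10–5.
Dover vs Harrow: Dover wins 10–5.
Dover vs Jasper: Dover wins 10–5.
Elmhurst vs Harrow: Harrow wins 14–1.
Elmhurst vs Jasper: Jasper wins 10–5.
Harrow vs Jasper: Harrow wins 15–0.
Avon beats each rival — Dover (14–1), Elmhurst (10–5), Harrow (10–5), Jasper (14–1) — so Avon is the Condorcet winner.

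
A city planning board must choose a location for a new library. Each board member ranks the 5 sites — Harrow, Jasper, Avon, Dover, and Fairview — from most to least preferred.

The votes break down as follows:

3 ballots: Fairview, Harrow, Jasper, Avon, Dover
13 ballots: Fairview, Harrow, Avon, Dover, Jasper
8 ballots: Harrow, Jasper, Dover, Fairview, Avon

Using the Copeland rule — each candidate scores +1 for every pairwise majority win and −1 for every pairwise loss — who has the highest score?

Pairwise results:
  Harrow vs Jasper: Harrow wins 24–0.
  Harrow vs Avon: Harrow wins 24–0.
  Harrow vs Dover: Harrow wins 24–0.
  Harrow vs Fairview: Fairview wins 16–8.
  Jasper vs Avon: Avon wins 13–11.
  Jasper vs Dover: Dover wins 13–11.
  Jasper vs Fairview: Fairview wins 16–8.
  Avon vs Dover: Avon wins 16–8.
  Avon vs Fairview: Fairview wins 24–0.
  Dover vs Fairview: Fairview wins 16–8.
Copeland scores (wins − losses):
  Harrow: 3 − 1 = 2
  Jasper: 0 − 4 = -4
  Avon: 2 − 2 = 0
  Dover: 1 − 3 = -2
  Fairview: 4 − 0 = 4
Fairview has the best Copeland score.

Fairview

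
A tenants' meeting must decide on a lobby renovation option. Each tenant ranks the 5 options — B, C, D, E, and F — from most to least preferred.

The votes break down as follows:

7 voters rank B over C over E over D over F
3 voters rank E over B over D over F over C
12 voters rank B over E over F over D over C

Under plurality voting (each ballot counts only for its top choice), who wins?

First-place vote totals:
  B: 19
  C: 0
  D: 0
  E: 3
  F: 0
B has the most first-place votes.

B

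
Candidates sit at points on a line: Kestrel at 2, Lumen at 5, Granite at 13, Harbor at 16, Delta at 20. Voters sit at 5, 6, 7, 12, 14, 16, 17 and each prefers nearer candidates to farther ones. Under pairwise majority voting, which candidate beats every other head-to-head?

Granite

With single-peaked preferences on a line, the Condorcet winner is the candidate closest to the median voter.
The median voter (position 12) is closest to Granite at 13.
Check: Granite vs Delta — voters closer to Granite: 6 of 7.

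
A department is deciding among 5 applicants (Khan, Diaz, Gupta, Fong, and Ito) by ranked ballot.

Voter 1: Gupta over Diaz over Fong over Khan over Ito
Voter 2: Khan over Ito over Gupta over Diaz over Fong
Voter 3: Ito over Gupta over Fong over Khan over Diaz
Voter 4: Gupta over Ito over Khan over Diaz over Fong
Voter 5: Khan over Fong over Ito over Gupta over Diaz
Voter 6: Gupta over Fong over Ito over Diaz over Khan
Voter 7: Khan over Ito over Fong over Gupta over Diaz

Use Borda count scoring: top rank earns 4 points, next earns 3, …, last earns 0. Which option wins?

Borda scores:
  Khan: 1 + 4 + 1 + 2 + 4 + 0 + 4 = 16
  Diaz: 3 + 1 + 0 + 1 + 0 + 1 + 0 = 6
  Gupta: 4 + 2 + 3 + 4 + 1 + 4 + 1 = 19
  Fong: 2 + 0 + 2 + 0 + 3 + 3 + 2 = 12
  Ito: 0 + 3 + 4 + 3 + 2 + 2 + 3 = 17
Gupta has the highest total.

Gupta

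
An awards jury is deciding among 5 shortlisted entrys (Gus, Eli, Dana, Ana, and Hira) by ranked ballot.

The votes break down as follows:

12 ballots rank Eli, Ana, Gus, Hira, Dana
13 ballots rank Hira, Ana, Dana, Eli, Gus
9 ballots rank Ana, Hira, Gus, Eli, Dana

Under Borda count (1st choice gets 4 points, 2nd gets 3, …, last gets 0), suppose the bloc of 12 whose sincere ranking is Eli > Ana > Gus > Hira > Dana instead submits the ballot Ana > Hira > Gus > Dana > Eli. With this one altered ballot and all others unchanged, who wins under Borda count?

Borda totals with the altered ballot: Gus 42, Eli 22, Dana 38, Ana 123, Hira 115.
The winner is unchanged: still Ana.

Ana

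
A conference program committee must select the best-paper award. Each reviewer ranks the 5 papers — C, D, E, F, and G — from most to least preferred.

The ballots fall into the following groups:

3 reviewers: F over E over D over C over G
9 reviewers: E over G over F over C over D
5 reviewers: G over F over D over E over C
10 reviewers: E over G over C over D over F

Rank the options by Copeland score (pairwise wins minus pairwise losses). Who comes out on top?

E

Pairwise results:
  C vs D: C wins 19–8.
  C vs E: E wins 27–0.
  C vs F: F wins 17–10.
  C vs G: G wins 24–3.
  D vs E: E wins 22–5.
  D vs F: F wins 17–10.
  D vs G: G wins 24–3.
  E vs F: E wins 19–8.
  E vs G: E wins 22–5.
  F vs G: G wins 24–3.
Copeland scores (wins − losses):
  C: 1 − 3 = -2
  D: 0 − 4 = -4
  E: 4 − 0 = 4
  F: 2 − 2 = 0
  G: 3 − 1 = 2
E has the best Copeland score.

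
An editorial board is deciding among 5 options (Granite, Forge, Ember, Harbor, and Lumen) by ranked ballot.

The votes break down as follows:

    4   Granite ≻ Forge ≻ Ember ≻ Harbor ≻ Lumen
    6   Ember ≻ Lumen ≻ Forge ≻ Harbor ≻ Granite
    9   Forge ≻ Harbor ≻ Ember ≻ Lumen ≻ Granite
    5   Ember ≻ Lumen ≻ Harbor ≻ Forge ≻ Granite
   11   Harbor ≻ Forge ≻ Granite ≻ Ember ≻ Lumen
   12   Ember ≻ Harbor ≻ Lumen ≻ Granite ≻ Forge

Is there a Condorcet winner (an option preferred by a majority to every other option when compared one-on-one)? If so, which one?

There is no Condorcet winner

Head-to-head results (47 voters total):
Granite vs Forge: Forge wins 31–16.
Granite vs Ember: Ember wins 32–15.
Granite vs Harbor: Harbor wins 43–4.
Granite vs Lumen: Lumen wins 32–15.
Forge vs Ember: Forge wins 24–23.
Forge vs Harbor: Harbor wins 28–19.
Forge vs Lumen: Forge wins 24–23.
Ember vs Harbor: Ember wins 27–20.
Ember vs Lumen: Ember wins 47–0.
Harbor vs Lumen: Harbor wins 36–11.
No candidate beats all others: Forge beats Ember beats Harbor beats Forge, a majority cycle.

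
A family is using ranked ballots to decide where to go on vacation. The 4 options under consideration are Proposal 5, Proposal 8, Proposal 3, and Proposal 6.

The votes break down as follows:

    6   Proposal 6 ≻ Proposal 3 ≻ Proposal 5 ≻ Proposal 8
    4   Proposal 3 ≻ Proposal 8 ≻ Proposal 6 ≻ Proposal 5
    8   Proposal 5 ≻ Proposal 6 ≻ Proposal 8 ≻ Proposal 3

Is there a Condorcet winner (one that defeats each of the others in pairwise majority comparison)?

Head-to-head results (18 voters total):
Proposal 5 vs Proposal 8: Proposal 5 wins 14–4.
Proposal 5 vs Proposal 3: Proposal 3 wins 10–8.
Proposal 5 vs Proposal 6: Proposal 6 wins 10–8.
Proposal 8 vs Proposal 3: Proposal 3 wins 10–8.
Proposal 8 vs Proposal 6: Proposal 6 wins 14–4.
Proposal 3 vs Proposal 6: Proposal 6 wins 14–4.
Proposal 6 beats each rival — Proposal 5 (10–8), Proposal 8 (14–4), Proposal 3 (14–4) — so Proposal 6 is the Condorcet winner.

Yes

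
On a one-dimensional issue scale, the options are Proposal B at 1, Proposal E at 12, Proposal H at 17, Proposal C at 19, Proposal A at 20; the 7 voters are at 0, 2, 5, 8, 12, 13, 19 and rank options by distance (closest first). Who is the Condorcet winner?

Proposal E

With single-peaked preferences on a line, the Condorcet winner is the candidate closest to the median voter.
The median voter (position 8) is closest to Proposal E at 12.
Check: Proposal E vs Proposal H — voters closer to Proposal E: 6 of 7.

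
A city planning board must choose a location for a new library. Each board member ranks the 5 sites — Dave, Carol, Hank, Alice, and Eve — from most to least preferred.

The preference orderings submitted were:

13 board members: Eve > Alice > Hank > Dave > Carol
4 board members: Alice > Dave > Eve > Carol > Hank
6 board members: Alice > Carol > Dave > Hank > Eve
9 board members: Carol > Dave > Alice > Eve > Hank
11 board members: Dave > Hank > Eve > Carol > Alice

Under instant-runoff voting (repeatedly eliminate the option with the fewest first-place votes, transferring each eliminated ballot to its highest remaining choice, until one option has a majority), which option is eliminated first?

Hank

Round 1: Eve 13, Dave 11, Alice 10, Carol 9, Hank 0. Hank has the fewest and is eliminated.
Round 2: Eve 13, Dave 11, Alice 10, Carol 9. Carol has the fewest and is eliminated.
Round 3: Dave 20, Eve 13, Alice 10. Alice has the fewest and is eliminated.
Round 4: Dave 30, Eve 13. Dave has a majority.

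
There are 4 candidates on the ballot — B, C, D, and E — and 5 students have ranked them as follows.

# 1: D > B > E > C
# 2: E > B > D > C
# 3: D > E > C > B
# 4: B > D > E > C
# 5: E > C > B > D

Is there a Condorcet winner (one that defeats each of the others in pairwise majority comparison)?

No

Head-to-head results (5 voters total):
B vs C: B wins 3–2.
B vs D: B wins 3–2.
B vs E: E wins 3–2.
C vs D: D wins 4–1.
C vs E: E wins 5–0.
D vs E: D wins 3–2.
No candidate beats all others: B beats D beats E beats B, a majority cycle.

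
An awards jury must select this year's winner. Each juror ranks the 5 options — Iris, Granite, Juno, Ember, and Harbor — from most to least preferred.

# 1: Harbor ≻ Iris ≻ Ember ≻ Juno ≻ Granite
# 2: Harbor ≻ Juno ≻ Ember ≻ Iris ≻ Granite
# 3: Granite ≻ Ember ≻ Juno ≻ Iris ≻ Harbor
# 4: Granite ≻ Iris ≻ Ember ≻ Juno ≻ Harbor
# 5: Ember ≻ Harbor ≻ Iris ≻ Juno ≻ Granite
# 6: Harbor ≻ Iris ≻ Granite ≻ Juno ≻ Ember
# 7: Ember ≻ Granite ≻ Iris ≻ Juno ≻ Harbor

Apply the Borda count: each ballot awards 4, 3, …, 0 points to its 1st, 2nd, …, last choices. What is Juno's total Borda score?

10

Borda scores:
  Iris: 3 + 1 + 1 + 3 + 2 + 3 + 2 = 15
  Granite: 0 + 0 + 4 + 4 + 0 + 2 + 3 = 13
  Juno: 1 + 3 + 2 + 1 + 1 + 1 + 1 = 10
  Ember: 2 + 2 + 3 + 2 + 4 + 0 + 4 = 17
  Harbor: 4 + 4 + 0 + 0 + 3 + 4 + 0 = 15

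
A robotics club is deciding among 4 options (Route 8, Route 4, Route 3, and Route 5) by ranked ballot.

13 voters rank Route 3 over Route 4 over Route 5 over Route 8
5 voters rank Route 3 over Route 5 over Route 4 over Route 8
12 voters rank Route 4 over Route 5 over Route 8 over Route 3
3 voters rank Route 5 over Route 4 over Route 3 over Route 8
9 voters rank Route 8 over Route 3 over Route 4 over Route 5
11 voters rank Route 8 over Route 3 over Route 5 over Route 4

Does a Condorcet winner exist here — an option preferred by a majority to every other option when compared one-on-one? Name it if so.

There is no Condorcet winner

Head-to-head results (53 voters total):
Route 8 vs Route 4: Route 4 wins 33–20.
Route 8 vs Route 3: Route 8 wins 32–21.
Route 8 vs Route 5: Route 5 wins 33–20.
Route 4 vs Route 3: Route 3 wins 38–15.
Route 4 vs Route 5: Route 4 wins 34–19.
Route 3 vs Route 5: Route 3 wins 38–15.
No candidate beats all others: Route 8 beats Route 3 beats Route 4 beats Route 8, a majority cycle.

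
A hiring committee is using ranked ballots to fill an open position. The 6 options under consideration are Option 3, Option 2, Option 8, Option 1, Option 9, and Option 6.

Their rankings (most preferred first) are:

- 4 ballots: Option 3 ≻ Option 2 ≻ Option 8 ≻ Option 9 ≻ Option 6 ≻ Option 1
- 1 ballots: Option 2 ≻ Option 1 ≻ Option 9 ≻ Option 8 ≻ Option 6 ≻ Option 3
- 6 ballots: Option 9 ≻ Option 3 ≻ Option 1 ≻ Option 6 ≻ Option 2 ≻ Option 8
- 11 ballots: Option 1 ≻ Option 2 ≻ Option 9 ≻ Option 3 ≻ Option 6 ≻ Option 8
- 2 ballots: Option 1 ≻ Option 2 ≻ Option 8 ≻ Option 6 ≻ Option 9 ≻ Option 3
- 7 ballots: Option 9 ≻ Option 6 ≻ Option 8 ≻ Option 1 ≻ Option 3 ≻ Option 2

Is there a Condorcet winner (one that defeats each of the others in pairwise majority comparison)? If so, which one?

None — there is no Condorcet winner

Head-to-head results (31 voters total):
Option 3 vs Option 2: Option 3 wins 17–14.
Option 3 vs Option 8: Option 3 wins 21–10.
Option 3 vs Option 1: Option 1 wins 21–10.
Option 3 vs Option 9: Option 9 wins 27–4.
Option 3 vs Option 6: Option 3 wins 21–10.
Option 2 vs Option 8: Option 2 wins 24–7.
Option 2 vs Option 1: Option 1 wins 26–5.
Option 2 vs Option 9: Option 2 wins 18–13.
Option 2 vs Option 6: Option 2 wins 18–13.
Option 8 vs Option 1: Option 1 wins 20–11.
Option 8 vs Option 9: Option 9 wins 25–6.
Option 8 vs Option 6: Option 6 wins 24–7.
Option 1 vs Option 9: Option 9 wins 17–14.
Option 1 vs Option 6: Option 1 wins 20–11.
Option 9 vs Option 6: Option 9 wins 29–2.
No candidate beats all others: Option 3 beats Option 2 beats Option 9 beats Option 3, a majority cycle.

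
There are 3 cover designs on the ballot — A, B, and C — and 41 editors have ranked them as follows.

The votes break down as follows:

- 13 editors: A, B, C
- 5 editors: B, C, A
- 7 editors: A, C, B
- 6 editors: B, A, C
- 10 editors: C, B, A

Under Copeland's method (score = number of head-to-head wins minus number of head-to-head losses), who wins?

Pairwise results:
  A vs B: B wins 21–20.
  A vs C: A wins 26–15.
  B vs C: B wins 24–17.
Copeland scores (wins − losses):
  A: 1 − 1 = 0
  B: 2 − 0 = 2
  C: 0 − 2 = -2
B has the best Copeland score.

B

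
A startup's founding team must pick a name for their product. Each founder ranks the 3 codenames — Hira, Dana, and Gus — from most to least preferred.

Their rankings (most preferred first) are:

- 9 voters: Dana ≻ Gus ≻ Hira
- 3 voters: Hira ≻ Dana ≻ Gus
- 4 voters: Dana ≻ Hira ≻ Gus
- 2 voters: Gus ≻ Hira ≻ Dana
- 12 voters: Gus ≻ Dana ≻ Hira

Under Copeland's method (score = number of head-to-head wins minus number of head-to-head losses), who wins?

Pairwise results:
  Hira vs Dana: Dana wins 25–5.
  Hira vs Gus: Gus wins 23–7.
  Dana vs Gus: Dana wins 16–14.
Copeland scores (wins − losses):
  Hira: 0 − 2 = -2
  Dana: 2 − 0 = 2
  Gus: 1 − 1 = 0
Dana has the best Copeland score.

Dana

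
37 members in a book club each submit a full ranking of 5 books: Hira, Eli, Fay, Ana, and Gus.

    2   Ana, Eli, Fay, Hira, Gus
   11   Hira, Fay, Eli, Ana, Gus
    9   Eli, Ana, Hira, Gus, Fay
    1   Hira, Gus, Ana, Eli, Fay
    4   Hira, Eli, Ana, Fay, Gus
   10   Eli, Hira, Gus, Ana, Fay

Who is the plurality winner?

Eli

First-place vote totals:
  Hira: 16
  Eli: 19
  Fay: 0
  Ana: 2
  Gus: 0
Eli has the most first-place votes.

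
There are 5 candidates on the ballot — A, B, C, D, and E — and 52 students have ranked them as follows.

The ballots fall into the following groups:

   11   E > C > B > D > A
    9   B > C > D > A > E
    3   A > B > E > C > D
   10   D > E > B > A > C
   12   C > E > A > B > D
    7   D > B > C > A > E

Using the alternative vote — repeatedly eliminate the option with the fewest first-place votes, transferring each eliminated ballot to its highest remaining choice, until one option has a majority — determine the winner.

C

Round 1: D 17, C 12, E 11, B 9, A 3. A has the fewest and is eliminated.
Round 2: D 17, B 12, C 12, E 11. E has the fewest and is eliminated.
Round 3: C 23, D 17, B 12. B has the fewest and is eliminated.
Round 4: C 35, D 17. C has a majority.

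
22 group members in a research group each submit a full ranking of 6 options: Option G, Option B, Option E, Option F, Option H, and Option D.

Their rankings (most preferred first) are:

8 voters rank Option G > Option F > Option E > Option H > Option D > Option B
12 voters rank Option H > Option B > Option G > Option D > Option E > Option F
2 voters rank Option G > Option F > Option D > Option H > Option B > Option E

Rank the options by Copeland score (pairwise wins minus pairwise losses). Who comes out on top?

Option H

Pairwise results:
  Option G vs Option B: Option B wins 12–10.
  Option G vs Option E: Option G wins 22–0.
  Option G vs Option F: Option G wins 22–0.
  Option G vs Option H: Option H wins 12–10.
  Option G vs Option D: Option G wins 22–0.
  Option B vs Option E: Option B wins 14–8.
  Option B vs Option F: Option B wins 12–10.
  Option B vs Option H: Option H wins 22–0.
  Option B vs Option D: Option B wins 12–10.
  Option E vs Option F: Option E wins 12–10.
  Option E vs Option H: Option H wins 14–8.
  Option E vs Option D: Option D wins 14–8.
  Option F vs Option H: Option H wins 12–10.
  Option F vs Option D: Option D wins 12–10.
  Option H vs Option D: Option H wins 20–2.
Copeland scores (wins − losses):
  Option G: 3 − 2 = 1
  Option B: 4 − 1 = 3
  Option E: 1 − 4 = -3
  Option F: 0 − 5 = -5
  Option H: 5 − 0 = 5
  Option D: 2 − 3 = -1
Option H has the best Copeland score.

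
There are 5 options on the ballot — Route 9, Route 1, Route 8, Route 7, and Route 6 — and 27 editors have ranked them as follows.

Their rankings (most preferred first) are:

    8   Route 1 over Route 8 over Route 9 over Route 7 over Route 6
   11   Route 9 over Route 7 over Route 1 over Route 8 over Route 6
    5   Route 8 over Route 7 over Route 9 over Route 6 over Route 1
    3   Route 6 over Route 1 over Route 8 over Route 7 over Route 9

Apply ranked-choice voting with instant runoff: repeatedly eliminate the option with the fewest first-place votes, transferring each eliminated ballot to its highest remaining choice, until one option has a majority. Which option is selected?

Route 9

Round 1: Route 9 11, Route 1 8, Route 8 5, Route 6 3, Route 7 0. Route 7 has the fewest and is eliminated.
Round 2: Route 9 11, Route 1 8, Route 8 5, Route 6 3. Route 6 has the fewest and is eliminated.
Round 3: Route 9 11, Route 1 11, Route 8 5. Route 8 has the fewest and is eliminated.
Round 4: Route 9 16, Route 1 11. Route 9 has a majority.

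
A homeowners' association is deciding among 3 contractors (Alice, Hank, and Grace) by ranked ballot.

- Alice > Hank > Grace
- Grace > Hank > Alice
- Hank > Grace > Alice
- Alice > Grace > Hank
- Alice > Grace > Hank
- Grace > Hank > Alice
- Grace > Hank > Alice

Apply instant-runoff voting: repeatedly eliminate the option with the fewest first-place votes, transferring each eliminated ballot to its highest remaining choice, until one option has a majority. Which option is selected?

Grace

Round 1: Alice 3, Grace 3, Hank 1. Hank has the fewest and is eliminated.
Round 2: Grace 4, Alice 3. Grace has a majority.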